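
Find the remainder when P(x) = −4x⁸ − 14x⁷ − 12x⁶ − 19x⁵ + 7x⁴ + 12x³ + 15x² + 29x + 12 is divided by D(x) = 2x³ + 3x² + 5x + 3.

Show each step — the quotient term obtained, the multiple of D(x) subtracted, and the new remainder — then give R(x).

Step 1: lead(−4x⁸ − 14x⁷ − 12x⁶ − 19x⁵ + 7x⁴ + 12x³ + 15x² + 29x + 12) ÷ lead(D) = −4x⁸ ÷ 2x³ = −2x⁵. Subtract (−2x⁵)·D = −4x⁸ − 6x⁷ − 10x⁶ − 6x⁵. Remainder: −8x⁷ − 2x⁶ − 13x⁵ + 7x⁴ + 12x³ + 15x² + 29x + 12.
Step 2: lead(−8x⁷ − 2x⁶ − 13x⁵ + 7x⁴ + 12x³ + 15x² + 29x + 12) ÷ lead(D) = −8x⁷ ÷ 2x³ = −4x⁴. Subtract (−4x⁴)·D = −8x⁷ − 12x⁶ − 20x⁵ − 12x⁴. Remainder: 10x⁶ + 7x⁵ + 19x⁴ + 12x³ + 15x² + 29x + 12.
Step 3: lead(10x⁶ + 7x⁵ + 19x⁴ + 12x³ + 15x² + 29x + 12) ÷ lead(D) = 10x⁶ ÷ 2x³ = 5x³. Subtract (5x³)·D = 10x⁶ + 15x⁵ + 25x⁴ + 15x³. Remainder: −8x⁵ − 6x⁴ − 3x³ + 15x² + 29x + 12.
Step 4: lead(−8x⁵ − 6x⁴ − 3x³ + 15x² + 29x + 12) ÷ lead(D) = −8x⁵ ÷ 2x³ = −4x². Subtract (−4x²)·D = −8x⁵ − 12x⁴ − 20x³ − 12x². Remainder: 6x⁴ + 17x³ + 27x² + 29x + 12.
Step 5: lead(6x⁴ + 17x³ + 27x² + 29x + 12) ÷ lead(D) = 6x⁴ ÷ 2x³ = 3x. Subtract (3x)·D = 6x⁴ + 9x³ + 15x² + 9x. Remainder: 8x³ + 12x² + 20x + 12.
Step 6: lead(8x³ + 12x² + 20x + 12) ÷ lead(D) = 8x³ ÷ 2x³ = 4. Subtract (4)·D = 8x³ + 12x² + 20x + 12. Remainder: 0.

R(x) = 0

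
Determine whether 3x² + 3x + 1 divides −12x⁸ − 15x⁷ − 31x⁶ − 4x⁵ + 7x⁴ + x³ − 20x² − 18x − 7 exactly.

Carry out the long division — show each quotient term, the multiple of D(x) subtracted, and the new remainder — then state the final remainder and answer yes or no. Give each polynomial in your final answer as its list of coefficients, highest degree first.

Step 1: lead(−12x⁸ − 15x⁷ − 31x⁶ − 4x⁵ + 7x⁴ + x³ − 20x² − 18x − 7) ÷ lead(D) = −12x⁸ ÷ 3x² = −4x⁶. Subtract (−4x⁶)·D = −12x⁸ − 12x⁷ − 4x⁶. Remainder: −3x⁷ − 27x⁶ − 4x⁵ + 7x⁴ + x³ − 20x² − 18x − 7.
Step 2: lead(−3x⁷ − 27x⁶ − 4x⁵ + 7x⁴ + x³ − 20x² − 18x − 7) ÷ lead(D) = −3x⁷ ÷ 3x² = −x⁵. Subtract (−x⁵)·D = −3x⁷ − 3x⁶ − x⁵. Remainder: −24x⁶ − 3x⁵ + 7x⁴ + x³ − 20x² − 18x − 7.
Step 3: lead(−24x⁶ − 3x⁵ + 7x⁴ + x³ − 20x² − 18x − 7) ÷ lead(D) = −24x⁶ ÷ 3x² = −8x⁴. Subtract (−8x⁴)·D = −24x⁶ − 24x⁵ − 8x⁴. Remainder: 21x⁵ + 15x⁴ + x³ − 20x² − 18x − 7.
Step 4: lead(21x⁵ + 15x⁴ + x³ − 20x² − 18x − 7) ÷ lead(D) = 21x⁵ ÷ 3x² = 7x³. Subtract (7x³)·D = 21x⁵ + 21x⁴ + 7x³. Remainder: −6x⁴ − 6x³ − 20x² − 18x − 7.
Step 5: lead(−6x⁴ − 6x³ − 20x² − 18x − 7) ÷ lead(D) = −6x⁴ ÷ 3x² = −2x². Subtract (−2x²)·D = −6x⁴ − 6x³ − 2x². Remainder: −18x² − 18x − 7.
Step 6: lead(−18x² − 18x − 7) ÷ lead(D) = −18x² ÷ 3x² = −6. Subtract (−6)·D = −18x² − 18x − 6. Remainder: −1.

R = [-1], so D(x) is not a factor of P(x). no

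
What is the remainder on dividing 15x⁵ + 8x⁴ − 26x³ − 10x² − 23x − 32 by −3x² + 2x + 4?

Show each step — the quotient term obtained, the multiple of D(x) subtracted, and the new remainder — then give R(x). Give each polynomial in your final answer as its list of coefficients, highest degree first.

Step 1: lead(15x⁵ + 8x⁴ − 26x³ − 10x² − 23x − 32) ÷ lead(D) = 15x⁵ ÷ −3x² = −5x³. Subtract (−5x³)·D = 15x⁵ − 10x⁴ − 20x³. Remainder: 18x⁴ − 6x³ − 10x² − 23x − 32.
Step 2: lead(18x⁴ − 6x³ − 10x² − 23x − 32) ÷ lead(D) = 18x⁴ ÷ −3x² = −6x². Subtract (−6x²)·D = 18x⁴ − 12x³ − 24x². Remainder: 6x³ + 14x² − 23x − 32.
Step 3: lead(6x³ + 14x² − 23x − 32) ÷ lead(D) = 6x³ ÷ −3x² = −2x. Subtract (−2x)·D = 6x³ − 4x² − 8x. Remainder: 18x² − 15x − 32.
Step 4: lead(18x² − 15x − 32) ÷ lead(D) = 18x² ÷ −3x² = −6. Subtract (−6)·D = 18x² − 12x − 24. Remainder: −3x − 8.

R = [-3, -8]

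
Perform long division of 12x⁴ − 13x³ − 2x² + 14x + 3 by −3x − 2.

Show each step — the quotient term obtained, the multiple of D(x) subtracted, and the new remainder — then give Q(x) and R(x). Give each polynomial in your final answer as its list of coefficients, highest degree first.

Q = [-4, 7, -4, -2]; R = [-1]

Step 1: lead(12x⁴ − 13x³ − 2x² + 14x + 3) ÷ lead(D) = 12x⁴ ÷ −3x = −4x³. Subtract (−4x³)·D = 12x⁴ + 8x³. Remainder: −21x³ − 2x² + 14x + 3.
Step 2: lead(−21x³ − 2x² + 14x + 3) ÷ lead(D) = −21x³ ÷ −3x = 7x². Subtract (7x²)·D = −21x³ − 14x². Remainder: 12x² + 14x + 3.
Step 3: lead(12x² + 14x + 3) ÷ lead(D) = 12x² ÷ −3x = −4x. Subtract (−4x)·D = 12x² + 8x. Remainder: 6x + 3.
Step 4: lead(6x + 3) ÷ lead(D) = 6x ÷ −3x = −2. Subtract (−2)·D = 6x + 4. Remainder: −1.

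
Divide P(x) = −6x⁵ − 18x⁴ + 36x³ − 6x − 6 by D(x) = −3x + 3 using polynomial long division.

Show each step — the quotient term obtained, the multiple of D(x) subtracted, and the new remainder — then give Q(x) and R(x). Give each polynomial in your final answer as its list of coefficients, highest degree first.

Q = [2, 8, -4, -4, -2]; R = [0]

Step 1: lead(−6x⁵ − 18x⁴ + 36x³ − 6x − 6) ÷ lead(D) = −6x⁵ ÷ −3x = 2x⁴. Subtract (2x⁴)·D = −6x⁵ + 6x⁴. Remainder: −24x⁴ + 36x³ − 6x − 6.
Step 2: lead(−24x⁴ + 36x³ − 6x − 6) ÷ lead(D) = −24x⁴ ÷ −3x = 8x³. Subtract (8x³)·D = −24x⁴ + 24x³. Remainder: 12x³ − 6x − 6.
Step 3: lead(12x³ − 6x − 6) ÷ lead(D) = 12x³ ÷ −3x = −4x². Subtract (−4x²)·D = 12x³ − 12x². Remainder: 12x² − 6x − 6.
Step 4: lead(12x² − 6x − 6) ÷ lead(D) = 12x² ÷ −3x = −4x. Subtract (−4x)·D = 12x² − 12x. Remainder: 6x − 6.
Step 5: lead(6x − 6) ÷ lead(D) = 6x ÷ −3x = −2. Subtract (−2)·D = 6x − 6. Remainder: 0.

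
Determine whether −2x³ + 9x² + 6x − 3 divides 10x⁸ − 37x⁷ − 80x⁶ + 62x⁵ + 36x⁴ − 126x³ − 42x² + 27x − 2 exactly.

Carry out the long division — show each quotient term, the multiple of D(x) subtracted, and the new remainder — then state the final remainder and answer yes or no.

Step 1: lead(10x⁸ − 37x⁷ − 80x⁶ + 62x⁵ + 36x⁴ − 126x³ − 42x² + 27x − 2) ÷ lead(D) = 10x⁸ ÷ −2x³ = −5x⁵. Subtract (−5x⁵)·D = 10x⁸ − 45x⁷ − 30x⁶ + 15x⁵. Remainder: 8x⁷ − 50x⁶ + 47x⁵ + 36x⁴ − 126x³ − 42x² + 27x − 2.
Step 2: lead(8x⁷ − 50x⁶ + 47x⁵ + 36x⁴ − 126x³ − 42x² + 27x − 2) ÷ lead(D) = 8x⁷ ÷ −2x³ = −4x⁴. Subtract (−4x⁴)·D = 8x⁷ − 36x⁶ − 24x⁵ + 12x⁴. Remainder: −14x⁶ + 71x⁵ + 24x⁴ − 126x³ − 42x² + 27x − 2.
Step 3: lead(−14x⁶ + 71x⁵ + 24x⁴ − 126x³ − 42x² + 27x − 2) ÷ lead(D) = −14x⁶ ÷ −2x³ = 7x³. Subtract (7x³)·D = −14x⁶ + 63x⁵ + 42x⁴ − 21x³. Remainder: 8x⁵ − 18x⁴ − 105x³ − 42x² + 27x − 2.
Step 4: lead(8x⁵ − 18x⁴ − 105x³ − 42x² + 27x − 2) ÷ lead(D) = 8x⁵ ÷ −2x³ = −4x². Subtract (−4x²)·D = 8x⁵ − 36x⁴ − 24x³ + 12x². Remainder: 18x⁴ − 81x³ − 54x² + 27x − 2.
Step 5: lead(18x⁴ − 81x³ − 54x² + 27x − 2) ÷ lead(D) = 18x⁴ ÷ −2x³ = −9x. Subtract (−9x)·D = 18x⁴ − 81x³ − 54x² + 27x. Remainder: −2.

R(x) = −2, so D(x) is not a factor of P(x). no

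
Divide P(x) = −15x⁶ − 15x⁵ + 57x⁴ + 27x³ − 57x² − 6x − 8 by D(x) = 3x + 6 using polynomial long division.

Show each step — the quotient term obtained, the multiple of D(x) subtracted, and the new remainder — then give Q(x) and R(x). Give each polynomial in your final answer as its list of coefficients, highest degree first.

Step 1: lead(−15x⁶ − 15x⁵ + 57x⁴ + 27x³ − 57x² − 6x − 8) ÷ lead(D) = −15x⁶ ÷ 3x = −5x⁵. Subtract (−5x⁵)·D = −15x⁶ − 30x⁵. Remainder: 15x⁵ + 57x⁴ + 27x³ − 57x² − 6x − 8.
Step 2: lead(15x⁵ + 57x⁴ + 27x³ − 57x² − 6x − 8) ÷ lead(D) = 15x⁵ ÷ 3x = 5x⁴. Subtract (5x⁴)·D = 15x⁵ + 30x⁴. Remainder: 27x⁴ + 27x³ − 57x² − 6x − 8.
Step 3: lead(27x⁴ + 27x³ − 57x² − 6x − 8) ÷ lead(D) = 27x⁴ ÷ 3x = 9x³. Subtract (9x³)·D = 27x⁴ + 54x³. Remainder: −27x³ − 57x² − 6x − 8.
Step 4: lead(−27x³ − 57x² − 6x − 8) ÷ lead(D) = −27x³ ÷ 3x = −9x². Subtract (−9x²)·D = −27x³ − 54x². Remainder: −3x² − 6x − 8.
Step 5: lead(−3x² − 6x − 8) ÷ lead(D) = −3x² ÷ 3x = −x. Subtract (−x)·D = −3x² − 6x. Remainder: −8.

Q = [-5, 5, 9, -9, -1, 0]; R = [-8]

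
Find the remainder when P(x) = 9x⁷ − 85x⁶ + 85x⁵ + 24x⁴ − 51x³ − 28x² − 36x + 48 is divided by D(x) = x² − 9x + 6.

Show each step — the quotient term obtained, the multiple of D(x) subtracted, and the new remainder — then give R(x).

R(x) = 0

Step 1: lead(9x⁷ − 85x⁶ + 85x⁵ + 24x⁴ − 51x³ − 28x² − 36x + 48) ÷ lead(D) = 9x⁷ ÷ x² = 9x⁵. Subtract (9x⁵)·D = 9x⁷ − 81x⁶ + 54x⁵. Remainder: −4x⁶ + 31x⁵ + 24x⁴ − 51x³ − 28x² − 36x + 48.
Step 2: lead(−4x⁶ + 31x⁵ + 24x⁴ − 51x³ − 28x² − 36x + 48) ÷ lead(D) = −4x⁶ ÷ x² = −4x⁴. Subtract (−4x⁴)·D = −4x⁶ + 36x⁵ − 24x⁴. Remainder: −5x⁵ + 48x⁴ − 51x³ − 28x² − 36x + 48.
Step 3: lead(−5x⁵ + 48x⁴ − 51x³ − 28x² − 36x + 48) ÷ lead(D) = −5x⁵ ÷ x² = −5x³. Subtract (−5x³)·D = −5x⁵ + 45x⁴ − 30x³. Remainder: 3x⁴ − 21x³ − 28x² − 36x + 48.
Step 4: lead(3x⁴ − 21x³ − 28x² − 36x + 48) ÷ lead(D) = 3x⁴ ÷ x² = 3x². Subtract (3x²)·D = 3x⁴ − 27x³ + 18x². Remainder: 6x³ − 46x² − 36x + 48.
Step 5: lead(6x³ − 46x² − 36x + 48) ÷ lead(D) = 6x³ ÷ x² = 6x. Subtract (6x)·D = 6x³ − 54x² + 36x. Remainder: 8x² − 72x + 48.
Step 6: lead(8x² − 72x + 48) ÷ lead(D) = 8x² ÷ x² = 8. Subtract (8)·D = 8x² − 72x + 48. Remainder: 0.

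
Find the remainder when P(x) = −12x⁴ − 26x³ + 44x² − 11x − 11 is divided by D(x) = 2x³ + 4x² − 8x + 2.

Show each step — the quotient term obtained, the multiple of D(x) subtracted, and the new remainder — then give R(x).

R(x) = −7x − 9

Step 1: lead(−12x⁴ − 26x³ + 44x² − 11x − 11) ÷ lead(D) = −12x⁴ ÷ 2x³ = −6x. Subtract (−6x)·D = −12x⁴ − 24x³ + 48x² − 12x. Remainder: −2x³ − 4x² + x − 11.
Step 2: lead(−2x³ − 4x² + x − 11) ÷ lead(D) = −2x³ ÷ 2x³ = −1. Subtract (−1)·D = −2x³ − 4x² + 8x − 2. Remainder: −7x − 9.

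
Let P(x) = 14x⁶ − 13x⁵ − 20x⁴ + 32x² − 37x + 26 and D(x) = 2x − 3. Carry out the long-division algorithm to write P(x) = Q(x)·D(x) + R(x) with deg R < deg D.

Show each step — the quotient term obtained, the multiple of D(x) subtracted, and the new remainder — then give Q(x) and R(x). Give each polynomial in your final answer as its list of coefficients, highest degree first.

Step 1: lead(14x⁶ − 13x⁵ − 20x⁴ + 32x² − 37x + 26) ÷ lead(D) = 14x⁶ ÷ 2x = 7x⁵. Subtract (7x⁵)·D = 14x⁶ − 21x⁵. Remainder: 8x⁵ − 20x⁴ + 32x² − 37x + 26.
Step 2: lead(8x⁵ − 20x⁴ + 32x² − 37x + 26) ÷ lead(D) = 8x⁵ ÷ 2x = 4x⁴. Subtract (4x⁴)·D = 8x⁵ − 12x⁴. Remainder: −8x⁴ + 32x² − 37x + 26.
Step 3: lead(−8x⁴ + 32x² − 37x + 26) ÷ lead(D) = −8x⁴ ÷ 2x = −4x³. Subtract (−4x³)·D = −8x⁴ + 12x³. Remainder: −12x³ + 32x² − 37x + 26.
Step 4: lead(−12x³ + 32x² − 37x + 26) ÷ lead(D) = −12x³ ÷ 2x = −6x². Subtract (−6x²)·D = −12x³ + 18x². Remainder: 14x² − 37x + 26.
Step 5: lead(14x² − 37x + 26) ÷ lead(D) = 14x² ÷ 2x = 7x. Subtract (7x)·D = 14x² − 21x. Remainder: −16x + 26.
Step 6: lead(−16x + 26) ÷ lead(D) = −16x ÷ 2x = −8. Subtract (−8)·D = −16x + 24. Remainder: 2.

Q = [7, 4, -4, -6, 7, -8]; R = [2]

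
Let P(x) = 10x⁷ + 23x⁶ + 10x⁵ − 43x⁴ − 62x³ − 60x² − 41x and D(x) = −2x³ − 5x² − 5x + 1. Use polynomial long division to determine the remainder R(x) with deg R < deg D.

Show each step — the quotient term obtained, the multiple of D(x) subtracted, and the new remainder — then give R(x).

R(x) = −9

Step 1: lead(10x⁷ + 23x⁶ + 10x⁵ − 43x⁴ − 62x³ − 60x² − 41x) ÷ lead(D) = 10x⁷ ÷ −2x³ = −5x⁴. Subtract (−5x⁴)·D = 10x⁷ + 25x⁶ + 25x⁵ − 5x⁴. Remainder: −2x⁶ − 15x⁵ − 38x⁴ − 62x³ − 60x² − 41x.
Step 2: lead(−2x⁶ − 15x⁵ − 38x⁴ − 62x³ − 60x² − 41x) ÷ lead(D) = −2x⁶ ÷ −2x³ = x³. Subtract (x³)·D = −2x⁶ − 5x⁵ − 5x⁴ + x³. Remainder: −10x⁵ − 33x⁴ − 63x³ − 60x² − 41x.
Step 3: lead(−10x⁵ − 33x⁴ − 63x³ − 60x² − 41x) ÷ lead(D) = −10x⁵ ÷ −2x³ = 5x². Subtract (5x²)·D = −10x⁵ − 25x⁴ − 25x³ + 5x². Remainder: −8x⁴ − 38x³ − 65x² − 41x.
Step 4: lead(−8x⁴ − 38x³ − 65x² − 41x) ÷ lead(D) = −8x⁴ ÷ −2x³ = 4x. Subtract (4x)·D = −8x⁴ − 20x³ − 20x² + 4x. Remainder: −18x³ − 45x² − 45x.
Step 5: lead(−18x³ − 45x² − 45x) ÷ lead(D) = −18x³ ÷ −2x³ = 9. Subtract (9)·D = −18x³ − 45x² − 45x + 9. Remainder: −9.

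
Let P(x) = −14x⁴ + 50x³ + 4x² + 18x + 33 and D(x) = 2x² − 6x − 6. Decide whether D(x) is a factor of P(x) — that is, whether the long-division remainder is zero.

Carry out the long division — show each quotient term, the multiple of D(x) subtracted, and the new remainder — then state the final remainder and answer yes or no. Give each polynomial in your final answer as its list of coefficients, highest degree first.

Step 1: lead(−14x⁴ + 50x³ + 4x² + 18x + 33) ÷ lead(D) = −14x⁴ ÷ 2x² = −7x². Subtract (−7x²)·D = −14x⁴ + 42x³ + 42x². Remainder: 8x³ − 38x² + 18x + 33.
Step 2: lead(8x³ − 38x² + 18x + 33) ÷ lead(D) = 8x³ ÷ 2x² = 4x. Subtract (4x)·D = 8x³ − 24x² − 24x. Remainder: −14x² + 42x + 33.
Step 3: lead(−14x² + 42x + 33) ÷ lead(D) = −14x² ÷ 2x² = −7. Subtract (−7)·D = −14x² + 42x + 42. Remainder: −9.

R = [-9], so D(x) is not a factor of P(x). no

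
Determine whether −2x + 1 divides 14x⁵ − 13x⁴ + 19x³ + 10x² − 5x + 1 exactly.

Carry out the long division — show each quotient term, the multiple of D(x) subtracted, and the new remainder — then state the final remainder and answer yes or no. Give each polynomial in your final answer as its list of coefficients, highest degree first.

R = [3], so D(x) is not a factor of P(x). no

Step 1: lead(14x⁵ − 13x⁴ + 19x³ + 10x² − 5x + 1) ÷ lead(D) = 14x⁵ ÷ −2x = −7x⁴. Subtract (−7x⁴)·D = 14x⁵ − 7x⁴. Remainder: −6x⁴ + 19x³ + 10x² − 5x + 1.
Step 2: lead(−6x⁴ + 19x³ + 10x² − 5x + 1) ÷ lead(D) = −6x⁴ ÷ −2x = 3x³. Subtract (3x³)·D = −6x⁴ + 3x³. Remainder: 16x³ + 10x² − 5x + 1.
Step 3: lead(16x³ + 10x² − 5x + 1) ÷ lead(D) = 16x³ ÷ −2x = −8x². Subtract (−8x²)·D = 16x³ − 8x². Remainder: 18x² − 5x + 1.
Step 4: lead(18x² − 5x + 1) ÷ lead(D) = 18x² ÷ −2x = −9x. Subtract (−9x)·D = 18x² − 9x. Remainder: 4x + 1.
Step 5: lead(4x + 1) ÷ lead(D) = 4x ÷ −2x = −2. Subtract (−2)·D = 4x − 2. Remainder: 3.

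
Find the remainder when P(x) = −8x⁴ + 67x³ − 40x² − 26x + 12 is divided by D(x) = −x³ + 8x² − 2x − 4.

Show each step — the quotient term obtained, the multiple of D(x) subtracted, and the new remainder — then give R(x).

Step 1: lead(−8x⁴ + 67x³ − 40x² − 26x + 12) ÷ lead(D) = −8x⁴ ÷ −x³ = 8x. Subtract (8x)·D = −8x⁴ + 64x³ − 16x² − 32x. Remainder: 3x³ − 24x² + 6x + 12.
Step 2: lead(3x³ − 24x² + 6x + 12) ÷ lead(D) = 3x³ ÷ −x³ = −3. Subtract (−3)·D = 3x³ − 24x² + 6x + 12. Remainder: 0.

R(x) = 0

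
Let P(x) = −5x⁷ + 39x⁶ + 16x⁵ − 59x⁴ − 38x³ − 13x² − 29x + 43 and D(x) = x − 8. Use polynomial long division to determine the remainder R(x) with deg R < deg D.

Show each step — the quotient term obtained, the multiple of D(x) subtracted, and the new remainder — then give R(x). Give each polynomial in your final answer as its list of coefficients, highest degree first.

R = [3]

Step 1: lead(−5x⁷ + 39x⁶ + 16x⁵ − 59x⁴ − 38x³ − 13x² − 29x + 43) ÷ lead(D) = −5x⁷ ÷ x = −5x⁶. Subtract (−5x⁶)·D = −5x⁷ + 40x⁶. Remainder: −x⁶ + 16x⁵ − 59x⁴ − 38x³ − 13x² − 29x + 43.
Step 2: lead(−x⁶ + 16x⁵ − 59x⁴ − 38x³ − 13x² − 29x + 43) ÷ lead(D) = −x⁶ ÷ x = −x⁵. Subtract (−x⁵)·D = −x⁶ + 8x⁵. Remainder: 8x⁵ − 59x⁴ − 38x³ − 13x² − 29x + 43.
Step 3: lead(8x⁵ − 59x⁴ − 38x³ − 13x² − 29x + 43) ÷ lead(D) = 8x⁵ ÷ x = 8x⁴. Subtract (8x⁴)·D = 8x⁵ − 64x⁴. Remainder: 5x⁴ − 38x³ − 13x² − 29x + 43.
Step 4: lead(5x⁴ − 38x³ − 13x² − 29x + 43) ÷ lead(D) = 5x⁴ ÷ x = 5x³. Subtract (5x³)·D = 5x⁴ − 40x³. Remainder: 2x³ − 13x² − 29x + 43.
Step 5: lead(2x³ − 13x² − 29x + 43) ÷ lead(D) = 2x³ ÷ x = 2x². Subtract (2x²)·D = 2x³ − 16x². Remainder: 3x² − 29x + 43.
Step 6: lead(3x² − 29x + 43) ÷ lead(D) = 3x² ÷ x = 3x. Subtract (3x)·D = 3x² − 24x. Remainder: −5x + 43.
Step 7: lead(−5x + 43) ÷ lead(D) = −5x ÷ x = −5. Subtract (−5)·D = −5x + 40. Remainder: 3.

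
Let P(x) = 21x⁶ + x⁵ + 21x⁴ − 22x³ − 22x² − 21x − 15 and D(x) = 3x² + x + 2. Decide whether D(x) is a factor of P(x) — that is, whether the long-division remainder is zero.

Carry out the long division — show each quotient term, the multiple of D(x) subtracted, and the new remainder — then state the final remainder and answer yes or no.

R(x) = −1, so D(x) is not a factor of P(x). no

Step 1: lead(21x⁶ + x⁵ + 21x⁴ − 22x³ − 22x² − 21x − 15) ÷ lead(D) = 21x⁶ ÷ 3x² = 7x⁴. Subtract (7x⁴)·D = 21x⁶ + 7x⁵ + 14x⁴. Remainder: −6x⁵ + 7x⁴ − 22x³ − 22x² − 21x − 15.
Step 2: lead(−6x⁵ + 7x⁴ − 22x³ − 22x² − 21x − 15) ÷ lead(D) = −6x⁵ ÷ 3x² = −2x³. Subtract (−2x³)·D = −6x⁵ − 2x⁴ − 4x³. Remainder: 9x⁴ − 18x³ − 22x² − 21x − 15.
Step 3: lead(9x⁴ − 18x³ − 22x² − 21x − 15) ÷ lead(D) = 9x⁴ ÷ 3x² = 3x². Subtract (3x²)·D = 9x⁴ + 3x³ + 6x². Remainder: −21x³ − 28x² − 21x − 15.
Step 4: lead(−21x³ − 28x² − 21x − 15) ÷ lead(D) = −21x³ ÷ 3x² = −7x. Subtract (−7x)·D = −21x³ − 7x² − 14x. Remainder: −21x² − 7x − 15.
Step 5: lead(−21x² − 7x − 15) ÷ lead(D) = −21x² ÷ 3x² = −7. Subtract (−7)·D = −21x² − 7x − 14. Remainder: −1.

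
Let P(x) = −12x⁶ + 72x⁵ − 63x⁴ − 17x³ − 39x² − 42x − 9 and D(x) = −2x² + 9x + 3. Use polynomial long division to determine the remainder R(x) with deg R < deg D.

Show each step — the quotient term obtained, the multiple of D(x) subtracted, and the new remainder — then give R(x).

R(x) = 0

Step 1: lead(−12x⁶ + 72x⁵ − 63x⁴ − 17x³ − 39x² − 42x − 9) ÷ lead(D) = −12x⁶ ÷ −2x² = 6x⁴. Subtract (6x⁴)·D = −12x⁶ + 54x⁵ + 18x⁴. Remainder: 18x⁵ − 81x⁴ − 17x³ − 39x² − 42x − 9.
Step 2: lead(18x⁵ − 81x⁴ − 17x³ − 39x² − 42x − 9) ÷ lead(D) = 18x⁵ ÷ −2x² = −9x³. Subtract (−9x³)·D = 18x⁵ − 81x⁴ − 27x³. Remainder: 10x³ − 39x² − 42x − 9.
Step 3: lead(10x³ − 39x² − 42x − 9) ÷ lead(D) = 10x³ ÷ −2x² = −5x. Subtract (−5x)·D = 10x³ − 45x² − 15x. Remainder: 6x² − 27x − 9.
Step 4: lead(6x² − 27x − 9) ÷ lead(D) = 6x² ÷ −2x² = −3. Subtract (−3)·D = 6x² − 27x − 9. Remainder: 0.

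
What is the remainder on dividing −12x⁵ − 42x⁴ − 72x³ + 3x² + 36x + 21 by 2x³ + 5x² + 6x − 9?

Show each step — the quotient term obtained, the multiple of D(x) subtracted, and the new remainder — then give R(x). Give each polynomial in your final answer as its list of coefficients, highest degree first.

R = [-6]

Step 1: lead(−12x⁵ − 42x⁴ − 72x³ + 3x² + 36x + 21) ÷ lead(D) = −12x⁵ ÷ 2x³ = −6x². Subtract (−6x²)·D = −12x⁵ − 30x⁴ − 36x³ + 54x². Remainder: −12x⁴ − 36x³ − 51x² + 36x + 21.
Step 2: lead(−12x⁴ − 36x³ − 51x² + 36x + 21) ÷ lead(D) = −12x⁴ ÷ 2x³ = −6x. Subtract (−6x)·D = −12x⁴ − 30x³ − 36x² + 54x. Remainder: −6x³ − 15x² − 18x + 21.
Step 3: lead(−6x³ − 15x² − 18x + 21) ÷ lead(D) = −6x³ ÷ 2x³ = −3. Subtract (−3)·D = −6x³ − 15x² − 18x + 27. Remainder: −6.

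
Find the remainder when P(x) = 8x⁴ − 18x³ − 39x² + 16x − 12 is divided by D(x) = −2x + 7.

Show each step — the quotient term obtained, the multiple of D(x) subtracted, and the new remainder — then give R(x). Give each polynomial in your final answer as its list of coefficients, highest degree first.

R = [-5]

Step 1: lead(8x⁴ − 18x³ − 39x² + 16x − 12) ÷ lead(D) = 8x⁴ ÷ −2x = −4x³. Subtract (−4x³)·D = 8x⁴ − 28x³. Remainder: 10x³ − 39x² + 16x − 12.
Step 2: lead(10x³ − 39x² + 16x − 12) ÷ lead(D) = 10x³ ÷ −2x = −5x². Subtract (−5x²)·D = 10x³ − 35x². Remainder: −4x² + 16x − 12.
Step 3: lead(−4x² + 16x − 12) ÷ lead(D) = −4x² ÷ −2x = 2x. Subtract (2x)·D = −4x² + 14x. Remainder: 2x − 12.
Step 4: lead(2x − 12) ÷ lead(D) = 2x ÷ −2x = −1. Subtract (−1)·D = 2x − 7. Remainder: −5.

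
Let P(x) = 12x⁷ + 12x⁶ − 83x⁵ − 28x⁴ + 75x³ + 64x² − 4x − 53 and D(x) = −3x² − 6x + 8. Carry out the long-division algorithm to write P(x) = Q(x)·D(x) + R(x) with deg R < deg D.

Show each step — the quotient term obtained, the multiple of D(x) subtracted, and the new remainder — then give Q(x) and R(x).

Q(x) = −4x⁵ + 4x⁴ + 9x³ + 2x² − 5x − 6; R(x) = −5

Step 1: lead(12x⁷ + 12x⁶ − 83x⁵ − 28x⁴ + 75x³ + 64x² − 4x − 53) ÷ lead(D) = 12x⁷ ÷ −3x² = −4x⁵. Subtract (−4x⁵)·D = 12x⁷ + 24x⁶ − 32x⁵. Remainder: −12x⁶ − 51x⁵ − 28x⁴ + 75x³ + 64x² − 4x − 53.
Step 2: lead(−12x⁶ − 51x⁵ − 28x⁴ + 75x³ + 64x² − 4x − 53) ÷ lead(D) = −12x⁶ ÷ −3x² = 4x⁴. Subtract (4x⁴)·D = −12x⁶ − 24x⁵ + 32x⁴. Remainder: −27x⁵ − 60x⁴ + 75x³ + 64x² − 4x − 53.
Step 3: lead(−27x⁵ − 60x⁴ + 75x³ + 64x² − 4x − 53) ÷ lead(D) = −27x⁵ ÷ −3x² = 9x³. Subtract (9x³)·D = −27x⁵ − 54x⁴ + 72x³. Remainder: −6x⁴ + 3x³ + 64x² − 4x − 53.
Step 4: lead(−6x⁴ + 3x³ + 64x² − 4x − 53) ÷ lead(D) = −6x⁴ ÷ −3x² = 2x². Subtract (2x²)·D = −6x⁴ − 12x³ + 16x². Remainder: 15x³ + 48x² − 4x − 53.
Step 5: lead(15x³ + 48x² − 4x − 53) ÷ lead(D) = 15x³ ÷ −3x² = −5x. Subtract (−5x)·D = 15x³ + 30x² − 40x. Remainder: 18x² + 36x − 53.
Step 6: lead(18x² + 36x − 53) ÷ lead(D) = 18x² ÷ −3x² = −6. Subtract (−6)·D = 18x² + 36x − 48. Remainder: −5.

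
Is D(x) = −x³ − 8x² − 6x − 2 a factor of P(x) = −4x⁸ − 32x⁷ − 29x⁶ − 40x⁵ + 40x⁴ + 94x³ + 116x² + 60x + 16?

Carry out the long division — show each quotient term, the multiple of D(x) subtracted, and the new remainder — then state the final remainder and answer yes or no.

Step 1: lead(−4x⁸ − 32x⁷ − 29x⁶ − 40x⁵ + 40x⁴ + 94x³ + 116x² + 60x + 16) ÷ lead(D) = −4x⁸ ÷ −x³ = 4x⁵. Subtract (4x⁵)·D = −4x⁸ − 32x⁷ − 24x⁶ − 8x⁵. Remainder: −5x⁶ − 32x⁵ + 40x⁴ + 94x³ + 116x² + 60x + 16.
Step 2: lead(−5x⁶ − 32x⁵ + 40x⁴ + 94x³ + 116x² + 60x + 16) ÷ lead(D) = −5x⁶ ÷ −x³ = 5x³. Subtract (5x³)·D = −5x⁶ − 40x⁵ − 30x⁴ − 10x³. Remainder: 8x⁵ + 70x⁴ + 104x³ + 116x² + 60x + 16.
Step 3: lead(8x⁵ + 70x⁴ + 104x³ + 116x² + 60x + 16) ÷ lead(D) = 8x⁵ ÷ −x³ = −8x². Subtract (−8x²)·D = 8x⁵ + 64x⁴ + 48x³ + 16x². Remainder: 6x⁴ + 56x³ + 100x² + 60x + 16.
Step 4: lead(6x⁴ + 56x³ + 100x² + 60x + 16) ÷ lead(D) = 6x⁴ ÷ −x³ = −6x. Subtract (−6x)·D = 6x⁴ + 48x³ + 36x² + 12x. Remainder: 8x³ + 64x² + 48x + 16.
Step 5: lead(8x³ + 64x² + 48x + 16) ÷ lead(D) = 8x³ ÷ −x³ = −8. Subtract (−8)·D = 8x³ + 64x² + 48x + 16. Remainder: 0.

R(x) = 0, so D(x) is a factor of P(x). yes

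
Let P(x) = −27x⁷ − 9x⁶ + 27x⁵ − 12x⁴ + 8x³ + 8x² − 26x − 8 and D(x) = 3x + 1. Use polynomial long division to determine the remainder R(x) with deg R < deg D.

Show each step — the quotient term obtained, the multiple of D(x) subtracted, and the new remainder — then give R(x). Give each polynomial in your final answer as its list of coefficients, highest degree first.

R = [1]

Step 1: lead(−27x⁷ − 9x⁶ + 27x⁵ − 12x⁴ + 8x³ + 8x² − 26x − 8) ÷ lead(D) = −27x⁷ ÷ 3x = −9x⁶. Subtract (−9x⁶)·D = −27x⁷ − 9x⁶. Remainder: 27x⁵ − 12x⁴ + 8x³ + 8x² − 26x − 8.
Step 2: lead(27x⁵ − 12x⁴ + 8x³ + 8x² − 26x − 8) ÷ lead(D) = 27x⁵ ÷ 3x = 9x⁴. Subtract (9x⁴)·D = 27x⁵ + 9x⁴. Remainder: −21x⁴ + 8x³ + 8x² − 26x − 8.
Step 3: lead(−21x⁴ + 8x³ + 8x² − 26x − 8) ÷ lead(D) = −21x⁴ ÷ 3x = −7x³. Subtract (−7x³)·D = −21x⁴ − 7x³. Remainder: 15x³ + 8x² − 26x − 8.
Step 4: lead(15x³ + 8x² − 26x − 8) ÷ lead(D) = 15x³ ÷ 3x = 5x². Subtract (5x²)·D = 15x³ + 5x². Remainder: 3x² − 26x − 8.
Step 5: lead(3x² − 26x − 8) ÷ lead(D) = 3x² ÷ 3x = x. Subtract (x)·D = 3x² + x. Remainder: −27x − 8.
Step 6: lead(−27x − 8) ÷ lead(D) = −27x ÷ 3x = −9. Subtract (−9)·D = −27x − 9. Remainder: 1.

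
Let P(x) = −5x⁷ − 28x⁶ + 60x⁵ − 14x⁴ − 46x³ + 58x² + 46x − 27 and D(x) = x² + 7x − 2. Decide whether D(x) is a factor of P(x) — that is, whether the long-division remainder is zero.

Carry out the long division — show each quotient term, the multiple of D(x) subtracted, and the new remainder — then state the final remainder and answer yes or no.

Step 1: lead(−5x⁷ − 28x⁶ + 60x⁵ − 14x⁴ − 46x³ + 58x² + 46x − 27) ÷ lead(D) = −5x⁷ ÷ x² = −5x⁵. Subtract (−5x⁵)·D = −5x⁷ − 35x⁶ + 10x⁵. Remainder: 7x⁶ + 50x⁵ − 14x⁴ − 46x³ + 58x² + 46x − 27.
Step 2: lead(7x⁶ + 50x⁵ − 14x⁴ − 46x³ + 58x² + 46x − 27) ÷ lead(D) = 7x⁶ ÷ x² = 7x⁴. Subtract (7x⁴)·D = 7x⁶ + 49x⁵ − 14x⁴. Remainder: x⁵ − 46x³ + 58x² + 46x − 27.
Step 3: lead(x⁵ − 46x³ + 58x² + 46x − 27) ÷ lead(D) = x⁵ ÷ x² = x³. Subtract (x³)·D = x⁵ + 7x⁴ − 2x³. Remainder: −7x⁴ − 44x³ + 58x² + 46x − 27.
Step 4: lead(−7x⁴ − 44x³ + 58x² + 46x − 27) ÷ lead(D) = −7x⁴ ÷ x² = −7x². Subtract (−7x²)·D = −7x⁴ − 49x³ + 14x². Remainder: 5x³ + 44x² + 46x − 27.
Step 5: lead(5x³ + 44x² + 46x − 27) ÷ lead(D) = 5x³ ÷ x² = 5x. Subtract (5x)·D = 5x³ + 35x² − 10x. Remainder: 9x² + 56x − 27.
Step 6: lead(9x² + 56x − 27) ÷ lead(D) = 9x² ÷ x² = 9. Subtract (9)·D = 9x² + 63x − 18. Remainder: −7x − 9.

R(x) = −7x − 9, so D(x) is not a factor of P(x). no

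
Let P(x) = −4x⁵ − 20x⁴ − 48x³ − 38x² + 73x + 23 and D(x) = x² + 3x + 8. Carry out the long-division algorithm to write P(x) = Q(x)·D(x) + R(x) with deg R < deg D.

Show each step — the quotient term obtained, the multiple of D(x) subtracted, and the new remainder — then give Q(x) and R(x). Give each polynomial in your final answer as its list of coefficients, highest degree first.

Step 1: lead(−4x⁵ − 20x⁴ − 48x³ − 38x² + 73x + 23) ÷ lead(D) = −4x⁵ ÷ x² = −4x³. Subtract (−4x³)·D = −4x⁵ − 12x⁴ − 32x³. Remainder: −8x⁴ − 16x³ − 38x² + 73x + 23.
Step 2: lead(−8x⁴ − 16x³ − 38x² + 73x + 23) ÷ lead(D) = −8x⁴ ÷ x² = −8x². Subtract (−8x²)·D = −8x⁴ − 24x³ − 64x². Remainder: 8x³ + 26x² + 73x + 23.
Step 3: lead(8x³ + 26x² + 73x + 23) ÷ lead(D) = 8x³ ÷ x² = 8x. Subtract (8x)·D = 8x³ + 24x² + 64x. Remainder: 2x² + 9x + 23.
Step 4: lead(2x² + 9x + 23) ÷ lead(D) = 2x² ÷ x² = 2. Subtract (2)·D = 2x² + 6x + 16. Remainder: 3x + 7.

Q = [-4, -8, 8, 2]; R = [3, 7]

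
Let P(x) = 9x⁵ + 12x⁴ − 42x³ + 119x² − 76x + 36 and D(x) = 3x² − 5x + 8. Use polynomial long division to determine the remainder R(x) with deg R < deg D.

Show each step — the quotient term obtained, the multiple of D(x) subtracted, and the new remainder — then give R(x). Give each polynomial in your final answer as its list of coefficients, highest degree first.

R = [4]

Step 1: lead(9x⁵ + 12x⁴ − 42x³ + 119x² − 76x + 36) ÷ lead(D) = 9x⁵ ÷ 3x² = 3x³. Subtract (3x³)·D = 9x⁵ − 15x⁴ + 24x³. Remainder: 27x⁴ − 66x³ + 119x² − 76x + 36.
Step 2: lead(27x⁴ − 66x³ + 119x² − 76x + 36) ÷ lead(D) = 27x⁴ ÷ 3x² = 9x². Subtract (9x²)·D = 27x⁴ − 45x³ + 72x². Remainder: −21x³ + 47x² − 76x + 36.
Step 3: lead(−21x³ + 47x² − 76x + 36) ÷ lead(D) = −21x³ ÷ 3x² = −7x. Subtract (−7x)·D = −21x³ + 35x² − 56x. Remainder: 12x² − 20x + 36.
Step 4: lead(12x² − 20x + 36) ÷ lead(D) = 12x² ÷ 3x² = 4. Subtract (4)·D = 12x² − 20x + 32. Remainder: 4.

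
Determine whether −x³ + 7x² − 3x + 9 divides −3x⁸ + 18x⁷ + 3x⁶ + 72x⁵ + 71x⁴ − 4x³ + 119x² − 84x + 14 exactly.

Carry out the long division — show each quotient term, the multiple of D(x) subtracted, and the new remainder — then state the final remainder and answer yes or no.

Step 1: lead(−3x⁸ + 18x⁷ + 3x⁶ + 72x⁵ + 71x⁴ − 4x³ + 119x² − 84x + 14) ÷ lead(D) = −3x⁸ ÷ −x³ = 3x⁵. Subtract (3x⁵)·D = −3x⁸ + 21x⁷ − 9x⁶ + 27x⁵. Remainder: −3x⁷ + 12x⁶ + 45x⁵ + 71x⁴ − 4x³ + 119x² − 84x + 14.
Step 2: lead(−3x⁷ + 12x⁶ + 45x⁵ + 71x⁴ − 4x³ + 119x² − 84x + 14) ÷ lead(D) = −3x⁷ ÷ −x³ = 3x⁴. Subtract (3x⁴)·D = −3x⁷ + 21x⁶ − 9x⁵ + 27x⁴. Remainder: −9x⁶ + 54x⁵ + 44x⁴ − 4x³ + 119x² − 84x + 14.
Step 3: lead(−9x⁶ + 54x⁵ + 44x⁴ − 4x³ + 119x² − 84x + 14) ÷ lead(D) = −9x⁶ ÷ −x³ = 9x³. Subtract (9x³)·D = −9x⁶ + 63x⁵ − 27x⁴ + 81x³. Remainder: −9x⁵ + 71x⁴ − 85x³ + 119x² − 84x + 14.
Step 4: lead(−9x⁵ + 71x⁴ − 85x³ + 119x² − 84x + 14) ÷ lead(D) = −9x⁵ ÷ −x³ = 9x². Subtract (9x²)·D = −9x⁵ + 63x⁴ − 27x³ + 81x². Remainder: 8x⁴ − 58x³ + 38x² − 84x + 14.
Step 5: lead(8x⁴ − 58x³ + 38x² − 84x + 14) ÷ lead(D) = 8x⁴ ÷ −x³ = −8x. Subtract (−8x)·D = 8x⁴ − 56x³ + 24x² − 72x. Remainder: −2x³ + 14x² − 12x + 14.
Step 6: lead(−2x³ + 14x² − 12x + 14) ÷ lead(D) = −2x³ ÷ −x³ = 2. Subtract (2)·D = −2x³ + 14x² − 6x + 18. Remainder: −6x − 4.

R(x) = −6x − 4, so D(x) is not a factor of P(x). no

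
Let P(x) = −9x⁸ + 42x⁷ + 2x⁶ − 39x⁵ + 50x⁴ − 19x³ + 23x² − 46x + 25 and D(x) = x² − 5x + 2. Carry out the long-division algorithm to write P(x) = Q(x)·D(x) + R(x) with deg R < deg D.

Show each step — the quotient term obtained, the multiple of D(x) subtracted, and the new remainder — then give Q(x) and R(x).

Step 1: lead(−9x⁸ + 42x⁷ + 2x⁶ − 39x⁵ + 50x⁴ − 19x³ + 23x² − 46x + 25) ÷ lead(D) = −9x⁸ ÷ x² = −9x⁶. Subtract (−9x⁶)·D = −9x⁸ + 45x⁷ − 18x⁶. Remainder: −3x⁷ + 20x⁶ − 39x⁵ + 50x⁴ − 19x³ + 23x² − 46x + 25.
Step 2: lead(−3x⁷ + 20x⁶ − 39x⁵ + 50x⁴ − 19x³ + 23x² − 46x + 25) ÷ lead(D) = −3x⁷ ÷ x² = −3x⁵. Subtract (−3x⁵)·D = −3x⁷ + 15x⁶ − 6x⁵. Remainder: 5x⁶ − 33x⁵ + 50x⁴ − 19x³ + 23x² − 46x + 25.
Step 3: lead(5x⁶ − 33x⁵ + 50x⁴ − 19x³ + 23x² − 46x + 25) ÷ lead(D) = 5x⁶ ÷ x² = 5x⁴. Subtract (5x⁴)·D = 5x⁶ − 25x⁵ + 10x⁴. Remainder: −8x⁵ + 40x⁴ − 19x³ + 23x² − 46x + 25.
Step 4: lead(−8x⁵ + 40x⁴ − 19x³ + 23x² − 46x + 25) ÷ lead(D) = −8x⁵ ÷ x² = −8x³. Subtract (−8x³)·D = −8x⁵ + 40x⁴ − 16x³. Remainder: −3x³ + 23x² − 46x + 25.
Step 5: lead(−3x³ + 23x² − 46x + 25) ÷ lead(D) = −3x³ ÷ x² = −3x. Subtract (−3x)·D = −3x³ + 15x² − 6x. Remainder: 8x² − 40x + 25.
Step 6: lead(8x² − 40x + 25) ÷ lead(D) = 8x² ÷ x² = 8. Subtract (8)·D = 8x² − 40x + 16. Remainder: 9.

Q(x) = −9x⁶ − 3x⁵ + 5x⁴ − 8x³ − 3x + 8; R(x) = 9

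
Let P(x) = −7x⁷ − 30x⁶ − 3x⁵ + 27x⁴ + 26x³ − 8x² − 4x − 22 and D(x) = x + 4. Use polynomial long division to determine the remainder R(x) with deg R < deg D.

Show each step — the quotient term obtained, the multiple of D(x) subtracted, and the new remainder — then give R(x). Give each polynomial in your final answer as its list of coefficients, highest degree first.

Step 1: lead(−7x⁷ − 30x⁶ − 3x⁵ + 27x⁴ + 26x³ − 8x² − 4x − 22) ÷ lead(D) = −7x⁷ ÷ x = −7x⁶. Subtract (−7x⁶)·D = −7x⁷ − 28x⁶. Remainder: −2x⁶ − 3x⁵ + 27x⁴ + 26x³ − 8x² − 4x − 22.
Step 2: lead(−2x⁶ − 3x⁵ + 27x⁴ + 26x³ − 8x² − 4x − 22) ÷ lead(D) = −2x⁶ ÷ x = −2x⁵. Subtract (−2x⁵)·D = −2x⁶ − 8x⁵. Remainder: 5x⁵ + 27x⁴ + 26x³ − 8x² − 4x − 22.
Step 3: lead(5x⁵ + 27x⁴ + 26x³ − 8x² − 4x − 22) ÷ lead(D) = 5x⁵ ÷ x = 5x⁴. Subtract (5x⁴)·D = 5x⁵ + 20x⁴. Remainder: 7x⁴ + 26x³ − 8x² − 4x − 22.
Step 4: lead(7x⁴ + 26x³ − 8x² − 4x − 22) ÷ lead(D) = 7x⁴ ÷ x = 7x³. Subtract (7x³)·D = 7x⁴ + 28x³. Remainder: −2x³ − 8x² − 4x − 22.
Step 5: lead(−2x³ − 8x² − 4x − 22) ÷ lead(D) = −2x³ ÷ x = −2x². Subtract (−2x²)·D = −2x³ − 8x². Remainder: −4x − 22.
Step 6: lead(−4x − 22) ÷ lead(D) = −4x ÷ x = −4. Subtract (−4)·D = −4x − 16. Remainder: −6.

R = [-6]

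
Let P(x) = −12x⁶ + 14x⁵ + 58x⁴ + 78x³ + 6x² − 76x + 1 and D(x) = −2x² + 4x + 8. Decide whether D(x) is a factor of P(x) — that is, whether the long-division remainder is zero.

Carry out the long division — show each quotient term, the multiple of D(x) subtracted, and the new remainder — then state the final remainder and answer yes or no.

Step 1: lead(−12x⁶ + 14x⁵ + 58x⁴ + 78x³ + 6x² − 76x + 1) ÷ lead(D) = −12x⁶ ÷ −2x² = 6x⁴. Subtract (6x⁴)·D = −12x⁶ + 24x⁵ + 48x⁴. Remainder: −10x⁵ + 10x⁴ + 78x³ + 6x² − 76x + 1.
Step 2: lead(−10x⁵ + 10x⁴ + 78x³ + 6x² − 76x + 1) ÷ lead(D) = −10x⁵ ÷ −2x² = 5x³. Subtract (5x³)·D = −10x⁵ + 20x⁴ + 40x³. Remainder: −10x⁴ + 38x³ + 6x² − 76x + 1.
Step 3: lead(−10x⁴ + 38x³ + 6x² − 76x + 1) ÷ lead(D) = −10x⁴ ÷ −2x² = 5x². Subtract (5x²)·D = −10x⁴ + 20x³ + 40x². Remainder: 18x³ − 34x² − 76x + 1.
Step 4: lead(18x³ − 34x² − 76x + 1) ÷ lead(D) = 18x³ ÷ −2x² = −9x. Subtract (−9x)·D = 18x³ − 36x² − 72x. Remainder: 2x² − 4x + 1.
Step 5: lead(2x² − 4x + 1) ÷ lead(D) = 2x² ÷ −2x² = −1. Subtract (−1)·D = 2x² − 4x − 8. Remainder: 9.

R(x) = 9, so D(x) is not a factor of P(x). no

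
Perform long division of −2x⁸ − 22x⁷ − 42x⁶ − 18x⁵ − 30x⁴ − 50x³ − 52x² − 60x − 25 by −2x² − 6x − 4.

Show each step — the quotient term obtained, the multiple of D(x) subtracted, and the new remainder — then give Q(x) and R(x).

Q(x) = x⁶ + 8x⁵ − 5x⁴ + 8x³ + x² + 6x + 6; R(x) = −1

Step 1: lead(−2x⁸ − 22x⁷ − 42x⁶ − 18x⁵ − 30x⁴ − 50x³ − 52x² − 60x − 25) ÷ lead(D) = −2x⁸ ÷ −2x² = x⁶. Subtract (x⁶)·D = −2x⁸ − 6x⁷ − 4x⁶. Remainder: −16x⁷ − 38x⁶ − 18x⁵ − 30x⁴ − 50x³ − 52x² − 60x − 25.
Step 2: lead(−16x⁷ − 38x⁶ − 18x⁵ − 30x⁴ − 50x³ − 52x² − 60x − 25) ÷ lead(D) = −16x⁷ ÷ −2x² = 8x⁵. Subtract (8x⁵)·D = −16x⁷ − 48x⁶ − 32x⁵. Remainder: 10x⁶ + 14x⁵ − 30x⁴ − 50x³ − 52x² − 60x − 25.
Step 3: lead(10x⁶ + 14x⁵ − 30x⁴ − 50x³ − 52x² − 60x − 25) ÷ lead(D) = 10x⁶ ÷ −2x² = −5x⁴. Subtract (−5x⁴)·D = 10x⁶ + 30x⁵ + 20x⁴. Remainder: −16x⁵ − 50x⁴ − 50x³ − 52x² − 60x − 25.
Step 4: lead(−16x⁵ − 50x⁴ − 50x³ − 52x² − 60x − 25) ÷ lead(D) = −16x⁵ ÷ −2x² = 8x³. Subtract (8x³)·D = −16x⁵ − 48x⁴ − 32x³. Remainder: −2x⁴ − 18x³ − 52x² − 60x − 25.
Step 5: lead(−2x⁴ − 18x³ − 52x² − 60x − 25) ÷ lead(D) = −2x⁴ ÷ −2x² = x². Subtract (x²)·D = −2x⁴ − 6x³ − 4x². Remainder: −12x³ − 48x² − 60x − 25.
Step 6: lead(−12x³ − 48x² − 60x − 25) ÷ lead(D) = −12x³ ÷ −2x² = 6x. Subtract (6x)·D = −12x³ − 36x² − 24x. Remainder: −12x² − 36x − 25.
Step 7: lead(−12x² − 36x − 25) ÷ lead(D) = −12x² ÷ −2x² = 6. Subtract (6)·D = −12x² − 36x − 24. Remainder: −1.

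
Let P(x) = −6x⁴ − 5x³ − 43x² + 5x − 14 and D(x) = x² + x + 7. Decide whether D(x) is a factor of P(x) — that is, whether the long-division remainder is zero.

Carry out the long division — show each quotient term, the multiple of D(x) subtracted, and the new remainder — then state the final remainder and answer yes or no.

R(x) = 0, so D(x) is a factor of P(x). yes

Step 1: lead(−6x⁴ − 5x³ − 43x² + 5x − 14) ÷ lead(D) = −6x⁴ ÷ x² = −6x². Subtract (−6x²)·D = −6x⁴ − 6x³ − 42x². Remainder: x³ − x² + 5x − 14.
Step 2: lead(x³ − x² + 5x − 14) ÷ lead(D) = x³ ÷ x² = x. Subtract (x)·D = x³ + x² + 7x. Remainder: −2x² − 2x − 14.
Step 3: lead(−2x² − 2x − 14) ÷ lead(D) = −2x² ÷ x² = −2. Subtract (−2)·D = −2x² − 2x − 14. Remainder: 0.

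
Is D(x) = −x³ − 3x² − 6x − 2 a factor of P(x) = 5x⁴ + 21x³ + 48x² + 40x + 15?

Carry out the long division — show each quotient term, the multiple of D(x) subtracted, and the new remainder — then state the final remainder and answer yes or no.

R(x) = −6x + 3, so D(x) is not a factor of P(x). no

Step 1: lead(5x⁴ + 21x³ + 48x² + 40x + 15) ÷ lead(D) = 5x⁴ ÷ −x³ = −5x. Subtract (−5x)·D = 5x⁴ + 15x³ + 30x² + 10x. Remainder: 6x³ + 18x² + 30x + 15.
Step 2: lead(6x³ + 18x² + 30x + 15) ÷ lead(D) = 6x³ ÷ −x³ = −6. Subtract (−6)·D = 6x³ + 18x² + 36x + 12. Remainder: −6x + 3.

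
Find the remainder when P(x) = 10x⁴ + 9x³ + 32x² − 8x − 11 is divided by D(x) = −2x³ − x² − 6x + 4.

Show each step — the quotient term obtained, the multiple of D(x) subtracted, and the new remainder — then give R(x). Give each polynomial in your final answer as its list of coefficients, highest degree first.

R = [-3]

Step 1: lead(10x⁴ + 9x³ + 32x² − 8x − 11) ÷ lead(D) = 10x⁴ ÷ −2x³ = −5x. Subtract (−5x)·D = 10x⁴ + 5x³ + 30x² − 20x. Remainder: 4x³ + 2x² + 12x − 11.
Step 2: lead(4x³ + 2x² + 12x − 11) ÷ lead(D) = 4x³ ÷ −2x³ = −2. Subtract (−2)·D = 4x³ + 2x² + 12x − 8. Remainder: −3.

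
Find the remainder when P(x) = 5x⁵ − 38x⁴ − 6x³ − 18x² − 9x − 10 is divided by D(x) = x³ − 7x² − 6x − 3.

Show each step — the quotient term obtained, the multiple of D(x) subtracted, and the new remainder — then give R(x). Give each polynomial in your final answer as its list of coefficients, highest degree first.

R = [-1]

Step 1: lead(5x⁵ − 38x⁴ − 6x³ − 18x² − 9x − 10) ÷ lead(D) = 5x⁵ ÷ x³ = 5x². Subtract (5x²)·D = 5x⁵ − 35x⁴ − 30x³ − 15x². Remainder: −3x⁴ + 24x³ − 3x² − 9x − 10.
Step 2: lead(−3x⁴ + 24x³ − 3x² − 9x − 10) ÷ lead(D) = −3x⁴ ÷ x³ = −3x. Subtract (−3x)·D = −3x⁴ + 21x³ + 18x² + 9x. Remainder: 3x³ − 21x² − 18x − 10.
Step 3: lead(3x³ − 21x² − 18x − 10) ÷ lead(D) = 3x³ ÷ x³ = 3. Subtract (3)·D = 3x³ − 21x² − 18x − 9. Remainder: −1.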